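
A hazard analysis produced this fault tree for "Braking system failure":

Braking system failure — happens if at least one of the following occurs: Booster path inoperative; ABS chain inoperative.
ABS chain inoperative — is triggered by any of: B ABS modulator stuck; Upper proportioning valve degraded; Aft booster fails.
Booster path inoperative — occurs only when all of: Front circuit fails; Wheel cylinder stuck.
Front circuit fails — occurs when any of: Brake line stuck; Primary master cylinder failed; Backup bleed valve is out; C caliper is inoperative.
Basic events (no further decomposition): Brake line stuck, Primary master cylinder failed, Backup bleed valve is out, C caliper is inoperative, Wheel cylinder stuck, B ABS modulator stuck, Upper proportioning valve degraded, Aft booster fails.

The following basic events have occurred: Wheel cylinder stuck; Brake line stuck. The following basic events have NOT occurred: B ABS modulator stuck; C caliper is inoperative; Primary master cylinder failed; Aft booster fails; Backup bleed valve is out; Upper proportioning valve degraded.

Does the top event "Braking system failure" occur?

Yes

Front circuit fails [OR]: Brake line stuck=occurs, Primary master cylinder failed=not, Backup bleed valve is out=not, C caliper is inoperative=not → at least one input occurs → occurs.
Booster path inoperative [AND]: Front circuit fails=occurs, Wheel cylinder stuck=occurs → all inputs occur → occurs.
ABS chain inoperative [OR]: B ABS modulator stuck=not, Upper proportioning valve degraded=not, Aft booster fails=not → no input occurs → does not occur.
Braking system failure [OR]: Booster path inoperative=occurs, ABS chain inoperative=not → at least one input occurs → occurs.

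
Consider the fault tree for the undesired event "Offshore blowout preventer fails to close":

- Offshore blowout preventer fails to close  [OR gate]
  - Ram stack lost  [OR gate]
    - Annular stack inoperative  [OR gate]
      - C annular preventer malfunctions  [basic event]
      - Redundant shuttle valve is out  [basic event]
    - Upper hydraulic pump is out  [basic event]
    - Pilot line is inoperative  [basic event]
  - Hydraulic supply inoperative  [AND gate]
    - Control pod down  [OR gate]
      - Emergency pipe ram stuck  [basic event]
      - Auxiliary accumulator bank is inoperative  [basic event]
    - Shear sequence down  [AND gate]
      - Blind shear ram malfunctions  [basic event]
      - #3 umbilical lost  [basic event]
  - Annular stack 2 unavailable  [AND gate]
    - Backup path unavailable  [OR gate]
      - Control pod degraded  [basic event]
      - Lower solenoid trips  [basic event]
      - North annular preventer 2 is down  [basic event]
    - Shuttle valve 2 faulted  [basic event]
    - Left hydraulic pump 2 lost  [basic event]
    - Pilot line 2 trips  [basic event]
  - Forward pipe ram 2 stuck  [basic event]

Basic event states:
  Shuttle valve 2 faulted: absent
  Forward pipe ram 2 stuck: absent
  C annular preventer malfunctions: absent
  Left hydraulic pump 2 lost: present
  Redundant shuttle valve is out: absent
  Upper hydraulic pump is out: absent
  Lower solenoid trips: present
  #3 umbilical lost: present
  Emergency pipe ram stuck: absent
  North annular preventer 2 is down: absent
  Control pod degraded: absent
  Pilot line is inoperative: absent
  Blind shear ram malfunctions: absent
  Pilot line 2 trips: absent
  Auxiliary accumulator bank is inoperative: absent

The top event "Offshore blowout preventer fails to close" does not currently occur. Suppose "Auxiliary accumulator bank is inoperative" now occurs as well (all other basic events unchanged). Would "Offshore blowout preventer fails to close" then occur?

No

Counterfactual: set "Auxiliary accumulator bank is inoperative" to occurred.
Annular stack inoperative [OR]: C annular preventer malfunctions=not, Redundant shuttle valve is out=not → no input occurs → does not occur.
Ram stack lost [OR]: Annular stack inoperative=not, Upper hydraulic pump is out=not, Pilot line is inoperative=not → no input occurs → does not occur.
Control pod down [OR]: Emergency pipe ram stuck=not, Auxiliary accumulator bank is inoperative=occurs → at least one input occurs → occurs.
Shear sequence down [AND]: Blind shear ram malfunctions=not, #3 umbilical lost=occurs → not all inputs occur → does not occur.
Hydraulic supply inoperative [AND]: Control pod down=occurs, Shear sequence down=not → not all inputs occur → does not occur.
Backup path unavailable [OR]: Control pod degraded=not, Lower solenoid trips=occurs, North annular preventer 2 is down=not → at least one input occurs → occurs.
Annular stack 2 unavailable [AND]: Backup path unavailable=occurs, Shuttle valve 2 faulted=not, Left hydraulic pump 2 lost=occurs, Pilot line 2 trips=not → not all inputs occur → does not occur.
Offshore blowout preventer fails to close [OR]: Ram stack lost=not, Hydraulic supply inoperative=not, Annular stack 2 unavailable=not, Forward pipe ram 2 stuck=not → no input occurs → does not occur.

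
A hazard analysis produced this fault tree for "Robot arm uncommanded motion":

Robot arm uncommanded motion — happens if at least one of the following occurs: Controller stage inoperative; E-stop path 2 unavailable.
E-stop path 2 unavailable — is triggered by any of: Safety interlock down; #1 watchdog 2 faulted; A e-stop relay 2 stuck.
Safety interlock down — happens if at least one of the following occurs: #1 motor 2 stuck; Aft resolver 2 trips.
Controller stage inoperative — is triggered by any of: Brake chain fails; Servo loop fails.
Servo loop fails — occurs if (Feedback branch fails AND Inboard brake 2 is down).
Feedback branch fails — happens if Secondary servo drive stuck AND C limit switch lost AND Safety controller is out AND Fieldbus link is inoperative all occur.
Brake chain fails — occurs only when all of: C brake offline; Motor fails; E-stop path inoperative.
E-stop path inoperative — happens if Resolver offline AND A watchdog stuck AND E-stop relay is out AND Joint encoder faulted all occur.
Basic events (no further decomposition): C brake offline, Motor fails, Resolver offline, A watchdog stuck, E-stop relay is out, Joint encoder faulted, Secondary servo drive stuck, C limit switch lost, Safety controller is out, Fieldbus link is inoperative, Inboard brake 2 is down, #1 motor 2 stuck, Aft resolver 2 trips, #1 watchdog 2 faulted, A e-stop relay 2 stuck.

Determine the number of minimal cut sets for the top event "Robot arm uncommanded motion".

6

E-stop path inoperative [AND]: one cut set from each child combined → 1 × 1 × 1 × 1 = 1 cut set(s).
Brake chain fails [AND]: one cut set from each child combined → 1 × 1 × 1 = 1 cut set(s).
Feedback branch fails [AND]: one cut set from each child combined → 1 × 1 × 1 × 1 = 1 cut set(s).
Servo loop fails [AND]: one cut set from each child combined → 1 × 1 = 1 cut set(s).
Controller stage inoperative [OR]: union of children's cut sets → 2 cut set(s).
Safety interlock down [OR]: union of children's cut sets → 2 cut set(s).
E-stop path 2 unavailable [OR]: union of children's cut sets → 4 cut set(s).
Robot arm uncommanded motion [OR]: union of children's cut sets → 6 cut set(s).
Minimal cut sets: {A watchdog stuck, C brake offline, E-stop relay is out, Joint encoder faulted, Motor fails, Resolver offline}; {C limit switch lost, Fieldbus link is inoperative, Inboard brake 2 is down, Safety controller is out, Secondary servo drive stuck}; {#1 motor 2 stuck}; {Aft resolver 2 trips}; {#1 watchdog 2 faulted}; {A e-stop relay 2 stuck}.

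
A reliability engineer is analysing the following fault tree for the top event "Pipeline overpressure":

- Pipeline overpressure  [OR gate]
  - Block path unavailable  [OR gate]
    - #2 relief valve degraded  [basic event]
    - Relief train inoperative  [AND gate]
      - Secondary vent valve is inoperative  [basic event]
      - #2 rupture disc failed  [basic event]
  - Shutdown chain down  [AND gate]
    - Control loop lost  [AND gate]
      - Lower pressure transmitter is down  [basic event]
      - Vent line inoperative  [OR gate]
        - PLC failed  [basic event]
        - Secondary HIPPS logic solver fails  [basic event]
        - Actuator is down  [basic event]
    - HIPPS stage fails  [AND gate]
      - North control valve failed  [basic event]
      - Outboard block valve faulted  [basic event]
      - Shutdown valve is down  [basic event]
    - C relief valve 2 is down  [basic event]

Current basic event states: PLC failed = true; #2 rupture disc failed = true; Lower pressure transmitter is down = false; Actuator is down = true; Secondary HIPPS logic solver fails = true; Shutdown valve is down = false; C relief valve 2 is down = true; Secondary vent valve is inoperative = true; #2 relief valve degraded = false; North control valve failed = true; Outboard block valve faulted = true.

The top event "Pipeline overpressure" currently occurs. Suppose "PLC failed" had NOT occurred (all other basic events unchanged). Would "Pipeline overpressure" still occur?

Yes

Counterfactual: set "PLC failed" to not occurred.
Relief train inoperative [AND]: Secondary vent valve is inoperative=occurs, #2 rupture disc failed=occurs → all inputs occur → occurs.
Block path unavailable [OR]: #2 relief valve degraded=not, Relief train inoperative=occurs → at least one input occurs → occurs.
Vent line inoperative [OR]: PLC failed=not, Secondary HIPPS logic solver fails=occurs, Actuator is down=occurs → at least one input occurs → occurs.
Control loop lost [AND]: Lower pressure transmitter is down=not, Vent line inoperative=occurs → not all inputs occur → does not occur.
HIPPS stage fails [AND]: North control valve failed=occurs, Outboard block valve faulted=occurs, Shutdown valve is down=not → not all inputs occur → does not occur.
Shutdown chain down [AND]: Control loop lost=not, HIPPS stage fails=not, C relief valve 2 is down=occurs → not all inputs occur → does not occur.
Pipeline overpressure [OR]: Block path unavailable=occurs, Shutdown chain down=not → at least one input occurs → occurs.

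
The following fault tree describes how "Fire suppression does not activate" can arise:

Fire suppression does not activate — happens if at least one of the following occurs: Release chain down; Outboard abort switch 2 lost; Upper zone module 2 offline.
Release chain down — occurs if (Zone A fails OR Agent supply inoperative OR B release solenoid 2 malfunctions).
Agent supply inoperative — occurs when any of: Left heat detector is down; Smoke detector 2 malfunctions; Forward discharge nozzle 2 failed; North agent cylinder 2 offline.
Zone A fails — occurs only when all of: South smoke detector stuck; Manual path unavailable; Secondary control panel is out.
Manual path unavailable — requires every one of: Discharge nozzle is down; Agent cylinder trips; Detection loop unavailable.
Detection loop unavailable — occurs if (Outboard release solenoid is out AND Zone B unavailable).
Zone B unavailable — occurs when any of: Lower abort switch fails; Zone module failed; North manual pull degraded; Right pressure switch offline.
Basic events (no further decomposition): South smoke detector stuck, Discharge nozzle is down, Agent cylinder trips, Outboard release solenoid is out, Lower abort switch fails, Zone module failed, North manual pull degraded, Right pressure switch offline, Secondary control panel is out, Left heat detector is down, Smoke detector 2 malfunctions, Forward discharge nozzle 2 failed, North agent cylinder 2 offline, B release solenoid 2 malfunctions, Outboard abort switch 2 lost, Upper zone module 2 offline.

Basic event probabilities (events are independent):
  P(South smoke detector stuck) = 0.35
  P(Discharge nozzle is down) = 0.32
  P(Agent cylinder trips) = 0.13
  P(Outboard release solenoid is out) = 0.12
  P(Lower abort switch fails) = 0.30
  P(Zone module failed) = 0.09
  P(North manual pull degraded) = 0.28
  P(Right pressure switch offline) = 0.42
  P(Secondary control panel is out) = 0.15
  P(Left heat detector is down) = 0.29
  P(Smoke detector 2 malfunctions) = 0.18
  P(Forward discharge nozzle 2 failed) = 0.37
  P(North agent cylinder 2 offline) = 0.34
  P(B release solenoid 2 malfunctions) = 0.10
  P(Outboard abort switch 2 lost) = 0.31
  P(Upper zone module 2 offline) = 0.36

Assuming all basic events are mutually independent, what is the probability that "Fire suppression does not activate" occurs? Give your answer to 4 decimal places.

P(Zone B unavailable) [OR] = 1 − (1−0.30) × (1−0.09) × (1−0.28) × (1−0.42) = 0.733989
P(Detection loop unavailable) [AND] = 0.12 × 0.733989 = 0.088079
P(Manual path unavailable) [AND] = 0.32 × 0.13 × 0.088079 = 0.003664
P(Zone A fails) [AND] = 0.35 × 0.003664 × 0.15 = 0.000192
P(Agent supply inoperative) [OR] = 1 − (1−0.29) × (1−0.18) × (1−0.37) × (1−0.34) = 0.757921
P(Release chain down) [OR] = 1 − (1−0.000192) × (1−0.757921) × (1−0.10) = 0.782171
P(Fire suppression does not activate) [OR] = 1 − (1−0.782171) × (1−0.31) × (1−0.36) = 0.903807
Rounded to 4 decimal places: P(Fire suppression does not activate) ≈ 0.9038.

0.9038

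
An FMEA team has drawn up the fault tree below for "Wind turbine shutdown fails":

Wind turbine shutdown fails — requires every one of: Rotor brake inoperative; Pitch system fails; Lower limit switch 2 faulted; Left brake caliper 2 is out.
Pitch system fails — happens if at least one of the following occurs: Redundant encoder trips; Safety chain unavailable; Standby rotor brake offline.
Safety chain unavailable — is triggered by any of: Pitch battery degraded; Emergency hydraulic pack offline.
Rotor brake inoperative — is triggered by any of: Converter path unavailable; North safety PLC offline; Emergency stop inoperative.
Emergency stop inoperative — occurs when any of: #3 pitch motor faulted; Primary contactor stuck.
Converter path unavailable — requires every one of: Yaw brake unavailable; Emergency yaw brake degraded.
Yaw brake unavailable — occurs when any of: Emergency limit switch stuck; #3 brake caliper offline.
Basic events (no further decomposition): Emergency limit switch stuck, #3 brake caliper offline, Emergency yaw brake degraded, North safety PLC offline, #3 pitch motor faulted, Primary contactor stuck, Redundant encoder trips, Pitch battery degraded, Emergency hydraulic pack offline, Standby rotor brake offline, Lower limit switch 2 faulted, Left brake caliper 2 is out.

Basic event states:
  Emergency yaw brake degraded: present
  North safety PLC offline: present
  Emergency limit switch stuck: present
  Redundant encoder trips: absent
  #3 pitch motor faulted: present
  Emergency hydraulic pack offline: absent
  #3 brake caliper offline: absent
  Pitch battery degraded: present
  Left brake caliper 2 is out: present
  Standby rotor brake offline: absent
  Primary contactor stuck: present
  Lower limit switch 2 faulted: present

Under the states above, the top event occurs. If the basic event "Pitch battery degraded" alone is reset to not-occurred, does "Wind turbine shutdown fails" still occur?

No

Counterfactual: set "Pitch battery degraded" to not occurred.
Yaw brake unavailable [OR]: Emergency limit switch stuck=occurs, #3 brake caliper offline=not → at least one input occurs → occurs.
Converter path unavailable [AND]: Yaw brake unavailable=occurs, Emergency yaw brake degraded=occurs → all inputs occur → occurs.
Emergency stop inoperative [OR]: #3 pitch motor faulted=occurs, Primary contactor stuck=occurs → at least one input occurs → occurs.
Rotor brake inoperative [OR]: Converter path unavailable=occurs, North safety PLC offline=occurs, Emergency stop inoperative=occurs → at least one input occurs → occurs.
Safety chain unavailable [OR]: Pitch battery degraded=not, Emergency hydraulic pack offline=not → no input occurs → does not occur.
Pitch system fails [OR]: Redundant encoder trips=not, Safety chain unavailable=not, Standby rotor brake offline=not → no input occurs → does not occur.
Wind turbine shutdown fails [AND]: Rotor brake inoperative=occurs, Pitch system fails=not, Lower limit switch 2 faulted=occurs, Left brake caliper 2 is out=occurs → not all inputs occur → does not occur.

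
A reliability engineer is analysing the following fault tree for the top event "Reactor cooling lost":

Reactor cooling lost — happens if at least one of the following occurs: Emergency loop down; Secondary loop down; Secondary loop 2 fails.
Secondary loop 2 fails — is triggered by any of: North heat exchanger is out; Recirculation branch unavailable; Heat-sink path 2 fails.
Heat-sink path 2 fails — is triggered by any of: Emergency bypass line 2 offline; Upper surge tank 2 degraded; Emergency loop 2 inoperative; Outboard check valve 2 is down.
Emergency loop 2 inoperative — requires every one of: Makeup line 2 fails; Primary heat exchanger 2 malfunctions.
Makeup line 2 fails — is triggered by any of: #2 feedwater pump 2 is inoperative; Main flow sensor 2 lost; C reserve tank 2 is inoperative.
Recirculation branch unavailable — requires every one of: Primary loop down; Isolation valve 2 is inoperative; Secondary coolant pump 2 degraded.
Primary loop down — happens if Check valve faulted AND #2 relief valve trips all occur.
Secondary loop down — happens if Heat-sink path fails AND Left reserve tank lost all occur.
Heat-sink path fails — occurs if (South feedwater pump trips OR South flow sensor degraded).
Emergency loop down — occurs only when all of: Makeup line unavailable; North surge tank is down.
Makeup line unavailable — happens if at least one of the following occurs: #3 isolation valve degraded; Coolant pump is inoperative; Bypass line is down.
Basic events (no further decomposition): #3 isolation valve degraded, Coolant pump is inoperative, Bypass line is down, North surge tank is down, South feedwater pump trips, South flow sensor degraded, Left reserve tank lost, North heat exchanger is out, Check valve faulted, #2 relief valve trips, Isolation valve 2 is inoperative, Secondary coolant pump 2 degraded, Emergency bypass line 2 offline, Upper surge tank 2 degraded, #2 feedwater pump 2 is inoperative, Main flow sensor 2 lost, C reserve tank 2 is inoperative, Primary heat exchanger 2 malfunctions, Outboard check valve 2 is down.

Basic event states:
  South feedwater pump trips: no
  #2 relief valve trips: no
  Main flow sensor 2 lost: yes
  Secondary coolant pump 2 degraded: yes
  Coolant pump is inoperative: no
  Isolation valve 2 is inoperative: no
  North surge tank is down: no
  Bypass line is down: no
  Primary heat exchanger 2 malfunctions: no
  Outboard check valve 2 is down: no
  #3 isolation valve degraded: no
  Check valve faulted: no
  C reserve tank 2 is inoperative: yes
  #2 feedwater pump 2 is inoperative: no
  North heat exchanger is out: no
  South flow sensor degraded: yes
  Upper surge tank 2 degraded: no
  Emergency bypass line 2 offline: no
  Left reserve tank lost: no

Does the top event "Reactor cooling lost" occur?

Makeup line unavailable [OR]: #3 isolation valve degraded=not, Coolant pump is inoperative=not, Bypass line is down=not → no input occurs → does not occur.
Emergency loop down [AND]: Makeup line unavailable=not, North surge tank is down=not → not all inputs occur → does not occur.
Heat-sink path fails [OR]: South feedwater pump trips=not, South flow sensor degraded=occurs → at least one input occurs → occurs.
Secondary loop down [AND]: Heat-sink path fails=occurs, Left reserve tank lost=not → not all inputs occur → does not occur.
Primary loop down [AND]: Check valve faulted=not, #2 relief valve trips=not → not all inputs occur → does not occur.
Recirculation branch unavailable [AND]: Primary loop down=not, Isolation valve 2 is inoperative=not, Secondary coolant pump 2 degraded=occurs → not all inputs occur → does not occur.
Makeup line 2 fails [OR]: #2 feedwater pump 2 is inoperative=not, Main flow sensor 2 lost=occurs, C reserve tank 2 is inoperative=occurs → at least one input occurs → occurs.
Emergency loop 2 inoperative [AND]: Makeup line 2 fails=occurs, Primary heat exchanger 2 malfunctions=not → not all inputs occur → does not occur.
Heat-sink path 2 fails [OR]: Emergency bypass line 2 offline=not, Upper surge tank 2 degraded=not, Emergency loop 2 inoperative=not, Outboard check valve 2 is down=not → no input occurs → does not occur.
Secondary loop 2 fails [OR]: North heat exchanger is out=not, Recirculation branch unavailable=not, Heat-sink path 2 fails=not → no input occurs → does not occur.
Reactor cooling lost [OR]: Emergency loop down=not, Secondary loop down=not, Secondary loop 2 fails=not → no input occurs → does not occur.

No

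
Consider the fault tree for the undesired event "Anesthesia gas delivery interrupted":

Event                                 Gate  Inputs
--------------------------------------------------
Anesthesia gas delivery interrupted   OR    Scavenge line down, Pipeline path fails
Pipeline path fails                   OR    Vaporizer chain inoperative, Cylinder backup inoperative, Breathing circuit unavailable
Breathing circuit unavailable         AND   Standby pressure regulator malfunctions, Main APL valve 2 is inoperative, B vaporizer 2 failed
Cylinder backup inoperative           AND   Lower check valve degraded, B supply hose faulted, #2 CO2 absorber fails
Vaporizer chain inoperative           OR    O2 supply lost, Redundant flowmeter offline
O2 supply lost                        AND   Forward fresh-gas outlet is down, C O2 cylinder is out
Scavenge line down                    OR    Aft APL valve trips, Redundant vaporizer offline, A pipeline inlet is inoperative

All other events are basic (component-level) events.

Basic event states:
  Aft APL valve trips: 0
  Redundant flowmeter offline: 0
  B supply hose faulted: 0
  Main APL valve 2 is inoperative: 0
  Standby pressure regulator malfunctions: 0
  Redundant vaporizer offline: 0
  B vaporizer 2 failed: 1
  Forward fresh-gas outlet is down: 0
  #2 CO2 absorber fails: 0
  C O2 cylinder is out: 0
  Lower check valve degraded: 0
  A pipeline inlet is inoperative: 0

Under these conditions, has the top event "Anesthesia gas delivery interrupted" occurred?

No

Scavenge line down [OR]: Aft APL valve trips=not, Redundant vaporizer offline=not, A pipeline inlet is inoperative=not → no input occurs → does not occur.
O2 supply lost [AND]: Forward fresh-gas outlet is down=not, C O2 cylinder is out=not → not all inputs occur → does not occur.
Vaporizer chain inoperative [OR]: O2 supply lost=not, Redundant flowmeter offline=not → no input occurs → does not occur.
Cylinder backup inoperative [AND]: Lower check valve degraded=not, B supply hose faulted=not, #2 CO2 absorber fails=not → not all inputs occur → does not occur.
Breathing circuit unavailable [AND]: Standby pressure regulator malfunctions=not, Main APL valve 2 is inoperative=not, B vaporizer 2 failed=occurs → not all inputs occur → does not occur.
Pipeline path fails [OR]: Vaporizer chain inoperative=not, Cylinder backup inoperative=not, Breathing circuit unavailable=not → no input occurs → does not occur.
Anesthesia gas delivery interrupted [OR]: Scavenge line down=not, Pipeline path fails=not → no input occurs → does not occur.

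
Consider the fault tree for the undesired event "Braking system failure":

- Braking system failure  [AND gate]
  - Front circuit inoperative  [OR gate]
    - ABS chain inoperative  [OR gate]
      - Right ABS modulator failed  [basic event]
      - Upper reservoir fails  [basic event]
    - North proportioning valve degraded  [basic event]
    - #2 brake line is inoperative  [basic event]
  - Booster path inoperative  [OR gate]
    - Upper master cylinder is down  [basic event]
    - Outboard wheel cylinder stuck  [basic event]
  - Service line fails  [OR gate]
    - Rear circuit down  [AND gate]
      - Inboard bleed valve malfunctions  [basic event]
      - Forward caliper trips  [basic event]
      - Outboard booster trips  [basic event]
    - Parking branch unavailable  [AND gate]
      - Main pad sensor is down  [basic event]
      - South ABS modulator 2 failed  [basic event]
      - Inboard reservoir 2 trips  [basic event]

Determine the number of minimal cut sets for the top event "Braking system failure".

16

ABS chain inoperative [OR]: union of children's cut sets → 2 cut set(s).
Front circuit inoperative [OR]: union of children's cut sets → 4 cut set(s).
Booster path inoperative [OR]: union of children's cut sets → 2 cut set(s).
Rear circuit down [AND]: one cut set from each child combined → 1 × 1 × 1 = 1 cut set(s).
Parking branch unavailable [AND]: one cut set from each child combined → 1 × 1 × 1 = 1 cut set(s).
Service line fails [OR]: union of children's cut sets → 2 cut set(s).
Braking system failure [AND]: one cut set from each child combined → 4 × 2 × 2 = 16 cut set(s).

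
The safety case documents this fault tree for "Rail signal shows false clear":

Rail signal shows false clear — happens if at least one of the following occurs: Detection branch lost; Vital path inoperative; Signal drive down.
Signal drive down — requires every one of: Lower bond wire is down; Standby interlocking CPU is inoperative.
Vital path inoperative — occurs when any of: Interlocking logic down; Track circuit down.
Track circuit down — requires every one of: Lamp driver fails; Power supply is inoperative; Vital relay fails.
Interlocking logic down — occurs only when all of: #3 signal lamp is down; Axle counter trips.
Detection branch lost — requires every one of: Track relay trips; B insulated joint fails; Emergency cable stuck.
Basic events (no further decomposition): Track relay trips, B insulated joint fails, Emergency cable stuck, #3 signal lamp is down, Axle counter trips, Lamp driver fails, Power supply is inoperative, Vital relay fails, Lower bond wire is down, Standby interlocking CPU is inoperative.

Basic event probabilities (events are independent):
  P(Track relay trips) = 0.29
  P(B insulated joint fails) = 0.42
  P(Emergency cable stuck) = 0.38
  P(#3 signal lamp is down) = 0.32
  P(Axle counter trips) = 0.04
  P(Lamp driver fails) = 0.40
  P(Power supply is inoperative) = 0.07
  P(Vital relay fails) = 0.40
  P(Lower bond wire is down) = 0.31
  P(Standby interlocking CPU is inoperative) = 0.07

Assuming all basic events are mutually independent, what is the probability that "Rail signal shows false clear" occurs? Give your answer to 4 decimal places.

P(Detection branch lost) [AND] = 0.29 × 0.42 × 0.38 = 0.046284
P(Interlocking logic down) [AND] = 0.32 × 0.04 = 0.012800
P(Track circuit down) [AND] = 0.40 × 0.07 × 0.40 = 0.011200
P(Vital path inoperative) [OR] = 1 − (1−0.012800) × (1−0.011200) = 0.023857
P(Signal drive down) [AND] = 0.31 × 0.07 = 0.021700
P(Rail signal shows false clear) [OR] = 1 − (1−0.046284) × (1−0.023857) × (1−0.021700) = 0.089239
Rounded to 4 decimal places: P(Rail signal shows false clear) ≈ 0.0892.

0.0892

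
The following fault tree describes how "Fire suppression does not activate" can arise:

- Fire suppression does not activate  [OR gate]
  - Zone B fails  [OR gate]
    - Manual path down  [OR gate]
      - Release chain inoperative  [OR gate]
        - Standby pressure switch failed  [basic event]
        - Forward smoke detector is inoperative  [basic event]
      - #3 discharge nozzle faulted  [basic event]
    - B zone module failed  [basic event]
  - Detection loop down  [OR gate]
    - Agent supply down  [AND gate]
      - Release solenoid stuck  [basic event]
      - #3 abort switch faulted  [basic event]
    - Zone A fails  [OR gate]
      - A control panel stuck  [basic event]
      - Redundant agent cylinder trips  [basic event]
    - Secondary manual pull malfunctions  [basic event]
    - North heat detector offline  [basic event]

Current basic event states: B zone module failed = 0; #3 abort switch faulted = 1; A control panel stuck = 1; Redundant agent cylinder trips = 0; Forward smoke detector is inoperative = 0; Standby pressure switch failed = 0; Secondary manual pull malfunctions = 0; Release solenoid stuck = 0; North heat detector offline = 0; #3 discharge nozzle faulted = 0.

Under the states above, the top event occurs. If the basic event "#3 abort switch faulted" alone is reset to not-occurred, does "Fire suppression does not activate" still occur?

Counterfactual: set "#3 abort switch faulted" to not occurred.
Release chain inoperative [OR]: Standby pressure switch failed=not, Forward smoke detector is inoperative=not → no input occurs → does not occur.
Manual path down [OR]: Release chain inoperative=not, #3 discharge nozzle faulted=not → no input occurs → does not occur.
Zone B fails [OR]: Manual path down=not, B zone module failed=not → no input occurs → does not occur.
Agent supply down [AND]: Release solenoid stuck=not, #3 abort switch faulted=not → not all inputs occur → does not occur.
Zone A fails [OR]: A control panel stuck=occurs, Redundant agent cylinder trips=not → at least one input occurs → occurs.
Detection loop down [OR]: Agent supply down=not, Zone A fails=occurs, Secondary manual pull malfunctions=not, North heat detector offline=not → at least one input occurs → occurs.
Fire suppression does not activate [OR]: Zone B fails=not, Detection loop down=occurs → at least one input occurs → occurs.

Yes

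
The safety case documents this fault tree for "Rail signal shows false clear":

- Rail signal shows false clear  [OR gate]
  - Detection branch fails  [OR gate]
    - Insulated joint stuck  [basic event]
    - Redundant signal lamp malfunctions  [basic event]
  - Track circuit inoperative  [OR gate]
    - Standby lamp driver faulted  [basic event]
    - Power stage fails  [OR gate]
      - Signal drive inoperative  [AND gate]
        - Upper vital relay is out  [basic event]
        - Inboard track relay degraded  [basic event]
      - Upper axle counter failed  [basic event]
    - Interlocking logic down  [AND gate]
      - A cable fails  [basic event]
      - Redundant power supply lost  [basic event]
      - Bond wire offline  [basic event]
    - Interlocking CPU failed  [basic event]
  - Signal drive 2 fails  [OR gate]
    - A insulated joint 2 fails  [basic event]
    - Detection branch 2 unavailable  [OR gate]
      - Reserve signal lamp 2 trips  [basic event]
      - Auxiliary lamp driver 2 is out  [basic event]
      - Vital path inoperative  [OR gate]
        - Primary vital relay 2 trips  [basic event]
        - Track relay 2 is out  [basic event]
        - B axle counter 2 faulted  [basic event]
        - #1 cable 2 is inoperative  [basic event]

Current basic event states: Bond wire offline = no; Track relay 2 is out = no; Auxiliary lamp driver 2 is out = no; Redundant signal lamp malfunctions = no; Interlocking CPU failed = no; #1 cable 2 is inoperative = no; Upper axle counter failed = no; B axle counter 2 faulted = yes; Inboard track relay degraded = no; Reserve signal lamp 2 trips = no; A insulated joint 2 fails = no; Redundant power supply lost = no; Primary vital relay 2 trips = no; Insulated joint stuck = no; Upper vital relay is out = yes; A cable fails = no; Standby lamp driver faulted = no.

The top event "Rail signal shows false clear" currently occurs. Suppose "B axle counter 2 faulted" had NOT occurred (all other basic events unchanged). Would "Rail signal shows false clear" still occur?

No

Counterfactual: set "B axle counter 2 faulted" to not occurred.
Detection branch fails [OR]: Insulated joint stuck=not, Redundant signal lamp malfunctions=not → no input occurs → does not occur.
Signal drive inoperative [AND]: Upper vital relay is out=occurs, Inboard track relay degraded=not → not all inputs occur → does not occur.
Power stage fails [OR]: Signal drive inoperative=not, Upper axle counter failed=not → no input occurs → does not occur.
Interlocking logic down [AND]: A cable fails=not, Redundant power supply lost=not, Bond wire offline=not → not all inputs occur → does not occur.
Track circuit inoperative [OR]: Standby lamp driver faulted=not, Power stage fails=not, Interlocking logic down=not, Interlocking CPU failed=not → no input occurs → does not occur.
Vital path inoperative [OR]: Primary vital relay 2 trips=not, Track relay 2 is out=not, B axle counter 2 faulted=not, #1 cable 2 is inoperative=not → no input occurs → does not occur.
Detection branch 2 unavailable [OR]: Reserve signal lamp 2 trips=not, Auxiliary lamp driver 2 is out=not, Vital path inoperative=not → no input occurs → does not occur.
Signal drive 2 fails [OR]: A insulated joint 2 fails=not, Detection branch 2 unavailable=not → no input occurs → does not occur.
Rail signal shows false clear [OR]: Detection branch fails=not, Track circuit inoperative=not, Signal drive 2 fails=not → no input occurs → does not occur.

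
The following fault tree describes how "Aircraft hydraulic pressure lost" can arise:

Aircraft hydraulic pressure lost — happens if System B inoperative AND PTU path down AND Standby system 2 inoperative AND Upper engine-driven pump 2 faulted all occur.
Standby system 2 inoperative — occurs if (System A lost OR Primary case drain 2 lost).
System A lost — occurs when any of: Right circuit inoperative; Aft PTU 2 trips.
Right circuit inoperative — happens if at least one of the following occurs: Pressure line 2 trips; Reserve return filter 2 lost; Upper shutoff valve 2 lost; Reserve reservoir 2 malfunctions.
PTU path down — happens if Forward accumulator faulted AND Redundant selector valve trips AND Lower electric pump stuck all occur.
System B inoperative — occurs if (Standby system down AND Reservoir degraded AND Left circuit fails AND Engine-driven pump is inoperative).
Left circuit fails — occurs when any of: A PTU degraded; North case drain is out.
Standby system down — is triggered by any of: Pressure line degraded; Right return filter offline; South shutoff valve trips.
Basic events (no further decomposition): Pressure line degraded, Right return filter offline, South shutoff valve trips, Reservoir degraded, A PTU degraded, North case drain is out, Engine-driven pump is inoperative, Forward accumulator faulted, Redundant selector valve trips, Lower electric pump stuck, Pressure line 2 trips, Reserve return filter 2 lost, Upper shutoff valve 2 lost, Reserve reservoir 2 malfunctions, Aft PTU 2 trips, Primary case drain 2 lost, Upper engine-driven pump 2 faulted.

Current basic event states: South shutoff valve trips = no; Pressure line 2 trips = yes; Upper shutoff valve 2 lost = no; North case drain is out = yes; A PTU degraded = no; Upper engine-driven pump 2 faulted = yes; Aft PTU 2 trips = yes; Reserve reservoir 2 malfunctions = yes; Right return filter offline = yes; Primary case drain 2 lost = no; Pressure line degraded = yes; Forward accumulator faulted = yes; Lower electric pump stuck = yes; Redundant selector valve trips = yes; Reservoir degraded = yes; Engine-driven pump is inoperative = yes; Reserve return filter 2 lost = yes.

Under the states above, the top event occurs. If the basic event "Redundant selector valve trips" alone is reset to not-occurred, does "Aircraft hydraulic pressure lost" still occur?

Counterfactual: set "Redundant selector valve trips" to not occurred.
Standby system down [OR]: Pressure line degraded=occurs, Right return filter offline=occurs, South shutoff valve trips=not → at least one input occurs → occurs.
Left circuit fails [OR]: A PTU degraded=not, North case drain is out=occurs → at least one input occurs → occurs.
System B inoperative [AND]: Standby system down=occurs, Reservoir degraded=occurs, Left circuit fails=occurs, Engine-driven pump is inoperative=occurs → all inputs occur → occurs.
PTU path down [AND]: Forward accumulator faulted=occurs, Redundant selector valve trips=not, Lower electric pump stuck=occurs → not all inputs occur → does not occur.
Right circuit inoperative [OR]: Pressure line 2 trips=occurs, Reserve return filter 2 lost=occurs, Upper shutoff valve 2 lost=not, Reserve reservoir 2 malfunctions=occurs → at least one input occurs → occurs.
System A lost [OR]: Right circuit inoperative=occurs, Aft PTU 2 trips=occurs → at least one input occurs → occurs.
Standby system 2 inoperative [OR]: System A lost=occurs, Primary case drain 2 lost=not → at least one input occurs → occurs.
Aircraft hydraulic pressure lost [AND]: System B inoperative=occurs, PTU path down=not, Standby system 2 inoperative=occurs, Upper engine-driven pump 2 faulted=occurs → not all inputs occur → does not occur.

No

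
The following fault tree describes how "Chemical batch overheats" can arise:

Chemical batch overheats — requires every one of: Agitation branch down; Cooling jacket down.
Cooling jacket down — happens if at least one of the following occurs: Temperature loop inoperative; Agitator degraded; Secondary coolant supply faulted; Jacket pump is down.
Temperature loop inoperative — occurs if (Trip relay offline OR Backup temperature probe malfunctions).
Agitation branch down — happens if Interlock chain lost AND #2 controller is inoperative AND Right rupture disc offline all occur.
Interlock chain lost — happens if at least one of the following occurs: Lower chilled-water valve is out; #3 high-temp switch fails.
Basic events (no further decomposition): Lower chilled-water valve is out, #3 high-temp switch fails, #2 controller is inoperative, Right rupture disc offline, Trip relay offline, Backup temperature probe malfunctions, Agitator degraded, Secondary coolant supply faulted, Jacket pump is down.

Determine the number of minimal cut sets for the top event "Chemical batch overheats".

10

Interlock chain lost [OR]: union of children's cut sets → 2 cut set(s).
Agitation branch down [AND]: one cut set from each child combined → 2 × 1 × 1 = 2 cut set(s).
Temperature loop inoperative [OR]: union of children's cut sets → 2 cut set(s).
Cooling jacket down [OR]: union of children's cut sets → 5 cut set(s).
Chemical batch overheats [AND]: one cut set from each child combined → 2 × 5 = 10 cut set(s).
Minimal cut sets: {#2 controller is inoperative, Lower chilled-water valve is out, Right rupture disc offline, Trip relay offline}; {#2 controller is inoperative, Backup temperature probe malfunctions, Lower chilled-water valve is out, Right rupture disc offline}; {#2 controller is inoperative, Agitator degraded, Lower chilled-water valve is out, Right rupture disc offline}; {#2 controller is inoperative, Lower chilled-water valve is out, Right rupture disc offline, Secondary coolant supply faulted}; {#2 controller is inoperative, Jacket pump is down, Lower chilled-water valve is out, Right rupture disc offline}; {#2 controller is inoperative, #3 high-temp switch fails, Right rupture disc offline, Trip relay offline}; {#2 controller is inoperative, #3 high-temp switch fails, Backup temperature probe malfunctions, Right rupture disc offline}; {#2 controller is inoperative, #3 high-temp switch fails, Agitator degraded, Right rupture disc offline}; {#2 controller is inoperative, #3 high-temp switch fails, Right rupture disc offline, Secondary coolant supply faulted}; {#2 controller is inoperative, #3 high-temp switch fails, Jacket pump is down, Right rupture disc offline}.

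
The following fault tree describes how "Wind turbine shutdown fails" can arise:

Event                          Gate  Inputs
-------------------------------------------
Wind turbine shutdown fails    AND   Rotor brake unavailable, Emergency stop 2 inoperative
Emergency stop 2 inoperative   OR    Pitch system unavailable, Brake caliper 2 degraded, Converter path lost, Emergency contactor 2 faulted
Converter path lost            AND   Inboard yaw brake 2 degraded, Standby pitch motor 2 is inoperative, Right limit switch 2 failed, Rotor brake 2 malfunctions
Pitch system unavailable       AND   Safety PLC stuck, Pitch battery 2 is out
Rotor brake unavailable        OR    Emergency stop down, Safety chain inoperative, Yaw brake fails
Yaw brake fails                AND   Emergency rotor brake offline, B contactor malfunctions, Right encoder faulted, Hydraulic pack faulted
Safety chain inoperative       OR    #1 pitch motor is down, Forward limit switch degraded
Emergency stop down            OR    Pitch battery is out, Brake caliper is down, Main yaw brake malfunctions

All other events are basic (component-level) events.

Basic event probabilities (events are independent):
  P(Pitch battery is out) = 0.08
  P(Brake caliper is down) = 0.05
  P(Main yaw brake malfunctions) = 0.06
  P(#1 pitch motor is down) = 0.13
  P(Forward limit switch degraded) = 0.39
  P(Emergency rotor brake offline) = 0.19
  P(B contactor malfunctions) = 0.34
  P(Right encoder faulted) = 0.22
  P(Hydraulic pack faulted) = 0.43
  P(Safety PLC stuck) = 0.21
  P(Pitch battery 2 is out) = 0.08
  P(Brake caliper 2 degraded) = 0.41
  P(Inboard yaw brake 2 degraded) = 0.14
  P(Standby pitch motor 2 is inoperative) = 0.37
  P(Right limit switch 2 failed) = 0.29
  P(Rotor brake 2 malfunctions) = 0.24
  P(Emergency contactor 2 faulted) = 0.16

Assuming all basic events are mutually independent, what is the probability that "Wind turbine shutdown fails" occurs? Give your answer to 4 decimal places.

P(Emergency stop down) [OR] = 1 − (1−0.08) × (1−0.05) × (1−0.06) = 0.178440
P(Safety chain inoperative) [OR] = 1 − (1−0.13) × (1−0.39) = 0.469300
P(Yaw brake fails) [AND] = 0.19 × 0.34 × 0.22 × 0.43 = 0.006111
P(Rotor brake unavailable) [OR] = 1 − (1−0.178440) × (1−0.469300) × (1−0.006111) = 0.566663
P(Pitch system unavailable) [AND] = 0.21 × 0.08 = 0.016800
P(Converter path lost) [AND] = 0.14 × 0.37 × 0.29 × 0.24 = 0.003605
P(Emergency stop 2 inoperative) [OR] = 1 − (1−0.016800) × (1−0.41) × (1−0.003605) × (1−0.16) = 0.514483
P(Wind turbine shutdown fails) [AND] = 0.566663 × 0.514483 = 0.291538
Rounded to 4 decimal places: P(Wind turbine shutdown fails) ≈ 0.2915.

0.2915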